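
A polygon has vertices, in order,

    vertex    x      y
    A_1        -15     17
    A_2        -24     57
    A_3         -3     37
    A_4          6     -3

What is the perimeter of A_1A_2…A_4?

140

|A_1A_2| = √((-9)² + (40)²) = √1681 = 41
|A_2A_3| = √((21)² + (-20)²) = √841 = 29
|A_3A_4| = √((9)² + (-40)²) = √1681 = 41
|A_4A_1| = √((-21)² + (20)²) = √841 = 29
Perimeter = 41 + 29 + 41 + 29 = 140.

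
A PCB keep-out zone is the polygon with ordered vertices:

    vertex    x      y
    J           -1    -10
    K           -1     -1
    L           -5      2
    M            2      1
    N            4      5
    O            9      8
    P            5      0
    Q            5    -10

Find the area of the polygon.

Apply Gauss's area formula: 2A = Σ (x_i·y_{i+1} − x_{i+1}·y_i), indices taken mod 8.
Σ = (-9) + (-7) + (-9) + (6) + (-13) + (-40) + (-50) + (-60) = -182
Area = |Σ|/2 = 91.

91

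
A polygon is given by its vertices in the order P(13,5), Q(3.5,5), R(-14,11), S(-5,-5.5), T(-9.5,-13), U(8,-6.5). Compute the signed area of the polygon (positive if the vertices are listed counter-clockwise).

Apply Gauss's area formula: 2A = Σ (x_i·y_{i+1} − x_{i+1}·y_i), indices taken mod 6.
Σ = (47.5) + (108.5) + (132) + (12.75) + (165.75) + (124.5) = 591
Signed area = Σ/2 = 295.5 (positive ⇒ counter-clockwise traversal).

295.5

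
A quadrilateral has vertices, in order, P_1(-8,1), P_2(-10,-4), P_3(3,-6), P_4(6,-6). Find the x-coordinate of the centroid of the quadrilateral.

-169/45

Apply the shoelace formula. First the cross-terms c_i = x_i·y_{i+1} − x_{i+1}·y_i:
  42, 72, 18, -42  ⇒  2A = 90, A = 45.
Then Σ (x_i + x_{i+1})·c_i = -1014, so x̄ = -1014 / (6·45) = -169/45.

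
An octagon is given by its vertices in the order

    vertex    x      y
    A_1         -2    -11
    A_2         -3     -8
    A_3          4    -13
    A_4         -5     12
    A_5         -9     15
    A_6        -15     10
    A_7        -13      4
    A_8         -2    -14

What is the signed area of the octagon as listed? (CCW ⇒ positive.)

Σ = (-17) + (71) + (-17) + (33) + (135) + (70) + (190) + (-6) = 459
Signed area = Σ/2 = 229.5 (positive ⇒ counter-clockwise traversal).

229.5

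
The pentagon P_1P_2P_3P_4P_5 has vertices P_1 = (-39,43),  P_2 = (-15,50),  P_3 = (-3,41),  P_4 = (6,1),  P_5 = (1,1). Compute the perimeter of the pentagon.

|P_1P_2| = √((24)² + (7)²) = √625 = 25
|P_2P_3| = √((12)² + (-9)²) = √225 = 15
|P_3P_4| = √((9)² + (-40)²) = √1681 = 41
|P_4P_5| = √((-5)² + (0)²) = √25 = 5
|P_5P_1| = √((-40)² + (42)²) = √3364 = 58
Perimeter = 25 + 15 + 41 + 5 + 58 = 144.

144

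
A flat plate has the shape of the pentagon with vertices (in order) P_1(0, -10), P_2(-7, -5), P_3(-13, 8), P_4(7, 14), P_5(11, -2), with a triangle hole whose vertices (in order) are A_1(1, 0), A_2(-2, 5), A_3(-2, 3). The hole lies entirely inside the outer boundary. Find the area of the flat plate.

350.5

Outer boundary:
Apply Gauss's area formula: 2A = Σ (x_i·y_{i+1} − x_{i+1}·y_i), indices taken mod 5.
Σ = (-70) + (-121) + (-238) + (-168) + (-110) = -707
Area = |Σ|/2 = 353.5.
Hole:
Apply Gauss's area formula: 2A = Σ (x_i·y_{i+1} − x_{i+1}·y_i), indices taken mod 3.
Cross-terms: 5, 4, -3  ⇒  Σ = 6
Area = |Σ|/2 = 3.
Net area = 353.5 − 3 = 350.5.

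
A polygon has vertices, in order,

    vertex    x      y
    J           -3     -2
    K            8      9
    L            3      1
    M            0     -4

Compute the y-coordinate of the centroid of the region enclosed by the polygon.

Apply the shoelace formula. First the cross-terms c_i = x_i·y_{i+1} − x_{i+1}·y_i:
  -11, -19, -12, -12  ⇒  2A = -54, A = -27.
Then Σ (y_i + y_{i+1})·c_i = -159, so ȳ = -159 / (6·(-27)) = 53/54.

53/54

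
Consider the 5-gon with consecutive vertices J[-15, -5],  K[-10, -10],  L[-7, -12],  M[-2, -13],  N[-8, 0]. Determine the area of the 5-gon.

76.5

Cross-terms: 100, 50, 67, -104, 40  ⇒  Σ = 153
Area = |Σ|/2 = 76.5.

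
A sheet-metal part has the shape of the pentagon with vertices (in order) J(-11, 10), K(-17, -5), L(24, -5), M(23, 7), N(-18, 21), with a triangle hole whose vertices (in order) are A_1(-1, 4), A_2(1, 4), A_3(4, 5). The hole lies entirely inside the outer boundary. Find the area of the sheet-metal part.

Outer boundary:
Σ = (225) + (205) + (283) + (609) + (51) = 1373
Area = |Σ|/2 = 686.5.
Hole:
Cross-terms: -8, -11, 21  ⇒  Σ = 2
Area = |Σ|/2 = 1.
Net area = 686.5 − 1 = 685.5.

685.5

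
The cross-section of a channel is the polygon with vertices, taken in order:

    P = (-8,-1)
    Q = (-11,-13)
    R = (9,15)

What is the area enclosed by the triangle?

Apply the shoelace (surveyor's) formula: 2A = Σ (x_i·y_{i+1} − x_{i+1}·y_i), indices taken mod 3.
Cross-terms: 93, -48, 111  ⇒  Σ = 156
Area = |Σ|/2 = 78.

78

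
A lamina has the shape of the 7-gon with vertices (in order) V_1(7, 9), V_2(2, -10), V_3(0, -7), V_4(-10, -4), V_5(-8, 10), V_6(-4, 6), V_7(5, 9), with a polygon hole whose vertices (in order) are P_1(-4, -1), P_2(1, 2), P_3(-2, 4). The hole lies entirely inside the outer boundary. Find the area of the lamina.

Outer boundary:
Cross-terms: -88, -14, -70, -132, -8, -66, -18  ⇒  Σ = -396
Area = |Σ|/2 = 198.
Hole:
Apply the shoelace (surveyor's) formula: 2A = Σ (x_i·y_{i+1} − x_{i+1}·y_i), indices taken mod 3.
Σ = (-7) + (8) + (18) = 19
Area = |Σ|/2 = 9.5.
Net area = 198 − 9.5 = 188.5.

188.5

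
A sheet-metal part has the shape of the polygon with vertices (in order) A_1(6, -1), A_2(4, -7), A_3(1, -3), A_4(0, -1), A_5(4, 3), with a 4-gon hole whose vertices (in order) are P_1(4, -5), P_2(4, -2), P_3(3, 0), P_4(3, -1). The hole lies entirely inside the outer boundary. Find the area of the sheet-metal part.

29

Outer boundary:
Σ = (-38) + (-5) + (-1) + (4) + (-22) = -62
Area = |Σ|/2 = 31.
Hole:
P_1→P_2: (4)(-2) − (4)(-5) = 12
P_2→P_3: (4)(0) − (3)(-2) = 6
P_3→P_4: (3)(-1) − (3)(0) = -3
P_4→P_1: (3)(-5) − (4)(-1) = -11
Σ = 4
Area = |Σ|/2 = 2.
Net area = 31 − 2 = 29.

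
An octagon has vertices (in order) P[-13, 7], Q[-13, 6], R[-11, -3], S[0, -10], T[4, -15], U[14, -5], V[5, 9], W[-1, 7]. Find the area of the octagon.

368.5

Cross-terms: 13, 105, 110, 40, 190, 151, 44, 84  ⇒  Σ = 737
Area = |Σ|/2 = 368.5.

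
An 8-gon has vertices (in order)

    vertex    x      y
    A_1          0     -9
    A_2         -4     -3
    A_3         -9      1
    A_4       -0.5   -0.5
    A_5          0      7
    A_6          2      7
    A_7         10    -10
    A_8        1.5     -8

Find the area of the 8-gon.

Apply the surveyor's formula: 2A = Σ (x_i·y_{i+1} − x_{i+1}·y_i), indices taken mod 8.
A_1→A_2: (0)(-3) − (-4)(-9) = -36
A_2→A_3: (-4)(1) − (-9)(-3) = -31
A_3→A_4: (-9)(-0.5) − (-0.5)(1) = 5
A_4→A_5: (-0.5)(7) − (0)(-0.5) = -3.5
A_5→A_6: (0)(7) − (2)(7) = -14
A_6→A_7: (2)(-10) − (10)(7) = -90
A_7→A_8: (10)(-8) − (1.5)(-10) = -65
A_8→A_1: (1.5)(-9) − (0)(-8) = -13.5
Σ = -248
Area = |Σ|/2 = 124.

124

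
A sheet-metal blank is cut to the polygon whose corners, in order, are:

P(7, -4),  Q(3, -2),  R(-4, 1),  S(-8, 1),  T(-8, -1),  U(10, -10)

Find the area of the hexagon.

66.5

Apply the shoelace formula: 2A = Σ (x_i·y_{i+1} − x_{i+1}·y_i), indices taken mod 6.
Cross-terms: -2, -5, 4, 16, 90, 30  ⇒  Σ = 133
Area = |Σ|/2 = 66.5.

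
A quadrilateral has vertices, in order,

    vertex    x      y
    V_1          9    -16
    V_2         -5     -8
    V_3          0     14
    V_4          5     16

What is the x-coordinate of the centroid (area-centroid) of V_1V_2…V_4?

104/43

Apply Gauss's area formula. First the cross-terms c_i = x_i·y_{i+1} − x_{i+1}·y_i:
  -152, -70, -70, -224  ⇒  2A = -516, A = -258.
Then Σ (x_i + x_{i+1})·c_i = -3744, so x̄ = -3744 / (6·(-258)) = 104/43.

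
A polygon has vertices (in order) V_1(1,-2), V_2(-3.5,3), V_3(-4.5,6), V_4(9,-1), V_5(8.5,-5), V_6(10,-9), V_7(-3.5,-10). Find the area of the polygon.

119.25

Apply the shoelace (surveyor's) formula: 2A = Σ (x_i·y_{i+1} − x_{i+1}·y_i), indices taken mod 7.
Σ = (-4) + (-7.5) + (-49.5) + (-36.5) + (-26.5) + (-131.5) + (17) = -238.5
Area = |Σ|/2 = 119.25.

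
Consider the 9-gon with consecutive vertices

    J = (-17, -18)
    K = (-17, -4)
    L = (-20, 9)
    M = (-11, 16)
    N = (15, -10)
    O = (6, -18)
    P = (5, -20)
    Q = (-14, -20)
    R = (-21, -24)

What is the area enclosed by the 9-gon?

778

Apply the shoelace (surveyor's) formula: 2A = Σ (x_i·y_{i+1} − x_{i+1}·y_i), indices taken mod 9.
J→K: (-17)(-4) − (-17)(-18) = -238
K→L: (-17)(9) − (-20)(-4) = -233
L→M: (-20)(16) − (-11)(9) = -221
M→N: (-11)(-10) − (15)(16) = -130
N→O: (15)(-18) − (6)(-10) = -210
O→P: (6)(-20) − (5)(-18) = -30
P→Q: (5)(-20) − (-14)(-20) = -380
Q→R: (-14)(-24) − (-21)(-20) = -84
R→J: (-21)(-18) − (-17)(-24) = -30
Σ = -1556
Area = |Σ|/2 = 778.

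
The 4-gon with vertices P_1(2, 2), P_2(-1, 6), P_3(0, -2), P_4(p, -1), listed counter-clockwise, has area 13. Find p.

Write out the shoelace sum; only the two edges meeting at P_4 involve p:
2·Area = [(0·(-1) − p·(-2)) + (p·2 − 2·(-1))] + 16
       = 4·p + 18 = 26
⇒ p = 2.

2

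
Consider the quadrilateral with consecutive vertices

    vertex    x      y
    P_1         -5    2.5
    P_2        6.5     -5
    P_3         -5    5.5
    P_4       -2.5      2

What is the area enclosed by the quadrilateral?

Σ = (8.75) + (10.75) + (3.75) + (3.75) = 27
Area = |Σ|/2 = 13.5.

13.5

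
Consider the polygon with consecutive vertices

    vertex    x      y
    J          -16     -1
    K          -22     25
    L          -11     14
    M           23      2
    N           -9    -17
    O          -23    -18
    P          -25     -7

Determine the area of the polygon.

Apply the shoelace (surveyor's) formula: 2A = Σ (x_i·y_{i+1} − x_{i+1}·y_i), indices taken mod 7.
Σ = (-422) + (-33) + (-344) + (-373) + (-229) + (-289) + (-87) = -1777
Area = |Σ|/2 = 888.5.

888.5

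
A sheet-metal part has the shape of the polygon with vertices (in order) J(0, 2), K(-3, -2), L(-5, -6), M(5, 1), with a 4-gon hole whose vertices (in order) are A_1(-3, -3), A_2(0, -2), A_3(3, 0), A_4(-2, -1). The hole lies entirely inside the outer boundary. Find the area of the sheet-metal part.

18.5

Outer boundary:
J→K: (0)(-2) − (-3)(2) = 6
K→L: (-3)(-6) − (-5)(-2) = 8
L→M: (-5)(1) − (5)(-6) = 25
M→J: (5)(2) − (0)(1) = 10
Σ = 49
Area = |Σ|/2 = 24.5.
Hole:
Apply Gauss's area formula: 2A = Σ (x_i·y_{i+1} − x_{i+1}·y_i), indices taken mod 4.
Cross-terms: 6, 6, -3, 3  ⇒  Σ = 12
Area = |Σ|/2 = 6.
Net area = 24.5 − 6 = 18.5.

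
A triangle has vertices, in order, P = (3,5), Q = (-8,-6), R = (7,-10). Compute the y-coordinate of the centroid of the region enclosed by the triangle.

Apply Gauss's area formula. First the cross-terms c_i = x_i·y_{i+1} − x_{i+1}·y_i:
  22, 122, 65  ⇒  2A = 209, A = 104.5.
Then Σ (y_i + y_{i+1})·c_i = -2299, so ȳ = -2299 / (6·104.5) = -11/3.

-11/3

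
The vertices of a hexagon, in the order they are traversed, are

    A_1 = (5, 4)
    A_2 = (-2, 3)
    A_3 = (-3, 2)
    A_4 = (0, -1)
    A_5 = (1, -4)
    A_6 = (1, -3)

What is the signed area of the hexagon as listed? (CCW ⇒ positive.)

Apply Gauss's area formula: 2A = Σ (x_i·y_{i+1} − x_{i+1}·y_i), indices taken mod 6.
Σ = (23) + (5) + (3) + (1) + (1) + (19) = 52
Signed area = Σ/2 = 26 (positive ⇒ counter-clockwise traversal).

26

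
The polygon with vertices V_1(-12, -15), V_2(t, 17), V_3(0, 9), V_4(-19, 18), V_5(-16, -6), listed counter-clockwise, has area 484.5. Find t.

18

Write out the shoelace sum; only the two edges meeting at V_2 involve t:
2·Area = [((-12)·17 − t·(-15)) + (t·9 − 0·17)] + 741
       = 24·t + 537 = 969
⇒ t = 18.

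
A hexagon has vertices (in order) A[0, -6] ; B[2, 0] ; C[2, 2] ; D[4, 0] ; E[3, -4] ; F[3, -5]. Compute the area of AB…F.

Apply the shoelace (surveyor's) formula: 2A = Σ (x_i·y_{i+1} − x_{i+1}·y_i), indices taken mod 6.
Σ = (12) + (4) + (-8) + (-16) + (-3) + (-18) = -29
Area = |Σ|/2 = 14.5.

14.5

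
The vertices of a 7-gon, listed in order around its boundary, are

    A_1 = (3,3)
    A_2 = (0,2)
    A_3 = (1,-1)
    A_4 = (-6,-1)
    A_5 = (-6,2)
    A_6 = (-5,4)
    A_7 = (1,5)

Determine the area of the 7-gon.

Apply the surveyor's formula: 2A = Σ (x_i·y_{i+1} − x_{i+1}·y_i), indices taken mod 7.
Σ = (6) + (-2) + (-7) + (-18) + (-14) + (-29) + (-12) = -76
Area = |Σ|/2 = 38.

38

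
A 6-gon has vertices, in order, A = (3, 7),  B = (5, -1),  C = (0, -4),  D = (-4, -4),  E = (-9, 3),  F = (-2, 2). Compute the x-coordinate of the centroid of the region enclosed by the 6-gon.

-6/7

Apply the surveyor's formula. First the cross-terms c_i = x_i·y_{i+1} − x_{i+1}·y_i:
  -38, -20, -16, -48, -12, -20  ⇒  2A = -154, A = -77.
Then Σ (x_i + x_{i+1})·c_i = 396, so x̄ = 396 / (6·(-77)) = -6/7.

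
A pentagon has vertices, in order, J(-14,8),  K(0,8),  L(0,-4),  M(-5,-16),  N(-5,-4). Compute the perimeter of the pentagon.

|JK| = √((14)² + (0)²) = √196 = 14
|KL| = √((0)² + (-12)²) = √144 = 12
|LM| = √((-5)² + (-12)²) = √169 = 13
|MN| = √((0)² + (12)²) = √144 = 12
|NJ| = √((-9)² + (12)²) = √225 = 15
Perimeter = 14 + 12 + 13 + 12 + 15 = 66.

66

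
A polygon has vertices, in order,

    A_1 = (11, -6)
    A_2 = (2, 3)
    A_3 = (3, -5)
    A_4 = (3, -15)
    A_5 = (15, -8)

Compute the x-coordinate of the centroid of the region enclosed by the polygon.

Apply Gauss's area formula. First the cross-terms c_i = x_i·y_{i+1} − x_{i+1}·y_i:
  45, -19, -30, 201, -2  ⇒  2A = 195, A = 97.5.
Then Σ (x_i + x_{i+1})·c_i = 3876, so x̄ = 3876 / (6·97.5) = 1292/195.

1292/195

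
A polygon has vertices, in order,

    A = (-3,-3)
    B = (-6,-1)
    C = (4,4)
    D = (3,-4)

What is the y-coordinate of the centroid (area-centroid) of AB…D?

Apply the shoelace (surveyor's) formula. First the cross-terms c_i = x_i·y_{i+1} − x_{i+1}·y_i:
  -15, -20, -28, -21  ⇒  2A = -84, A = -42.
Then Σ (y_i + y_{i+1})·c_i = 147, so ȳ = 147 / (6·(-42)) = -7/12.

-7/12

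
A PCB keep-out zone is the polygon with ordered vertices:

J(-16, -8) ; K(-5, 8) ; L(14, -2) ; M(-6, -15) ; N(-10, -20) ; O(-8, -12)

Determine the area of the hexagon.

Apply Gauss's area formula: 2A = Σ (x_i·y_{i+1} − x_{i+1}·y_i), indices taken mod 6.
J→K: (-16)(8) − (-5)(-8) = -168
K→L: (-5)(-2) − (14)(8) = -102
L→M: (14)(-15) − (-6)(-2) = -222
M→N: (-6)(-20) − (-10)(-15) = -30
N→O: (-10)(-12) − (-8)(-20) = -40
O→J: (-8)(-8) − (-16)(-12) = -128
Σ = -690
Area = |Σ|/2 = 345.

345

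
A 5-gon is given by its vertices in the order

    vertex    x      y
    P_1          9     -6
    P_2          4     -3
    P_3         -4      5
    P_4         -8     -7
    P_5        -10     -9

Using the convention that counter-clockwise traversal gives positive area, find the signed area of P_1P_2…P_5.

Apply the shoelace (surveyor's) formula: 2A = Σ (x_i·y_{i+1} − x_{i+1}·y_i), indices taken mod 5.
Σ = (-3) + (8) + (68) + (2) + (141) = 216
Signed area = Σ/2 = 108 (positive ⇒ counter-clockwise traversal).

108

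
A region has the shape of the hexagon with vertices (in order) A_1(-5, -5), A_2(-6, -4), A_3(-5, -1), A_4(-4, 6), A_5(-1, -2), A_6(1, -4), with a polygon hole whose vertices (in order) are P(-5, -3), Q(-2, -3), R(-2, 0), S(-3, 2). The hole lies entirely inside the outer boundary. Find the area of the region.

22.5

Outer boundary:
Apply the surveyor's formula: 2A = Σ (x_i·y_{i+1} − x_{i+1}·y_i), indices taken mod 6.
Σ = (-10) + (-14) + (-34) + (14) + (6) + (-25) = -63
Area = |Σ|/2 = 31.5.
Hole:
P→Q: (-5)(-3) − (-2)(-3) = 9
Q→R: (-2)(0) − (-2)(-3) = -6
R→S: (-2)(2) − (-3)(0) = -4
S→P: (-3)(-3) − (-5)(2) = 19
Σ = 18
Area = |Σ|/2 = 9.
Net area = 31.5 − 9 = 22.5.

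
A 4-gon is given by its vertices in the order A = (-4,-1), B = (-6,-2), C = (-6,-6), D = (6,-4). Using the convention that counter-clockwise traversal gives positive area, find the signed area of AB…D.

Σ = (2) + (24) + (60) + (-22) = 64
Signed area = Σ/2 = 32 (positive ⇒ counter-clockwise traversal).

32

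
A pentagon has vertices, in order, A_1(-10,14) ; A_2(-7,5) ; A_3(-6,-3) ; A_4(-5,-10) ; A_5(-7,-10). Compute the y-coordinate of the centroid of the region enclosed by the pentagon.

Apply the shoelace formula. First the cross-terms c_i = x_i·y_{i+1} − x_{i+1}·y_i:
  48, 51, 45, -20, -198  ⇒  2A = -74, A = -37.
Then Σ (y_i + y_{i+1})·c_i = 37, so ȳ = 37 / (6·(-37)) = -1/6.

-1/6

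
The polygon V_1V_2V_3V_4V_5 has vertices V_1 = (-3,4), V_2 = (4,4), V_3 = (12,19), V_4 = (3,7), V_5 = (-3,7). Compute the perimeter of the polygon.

48

|V_1V_2| = √((7)² + (0)²) = √49 = 7
|V_2V_3| = √((8)² + (15)²) = √289 = 17
|V_3V_4| = √((-9)² + (-12)²) = √225 = 15
|V_4V_5| = √((-6)² + (0)²) = √36 = 6
|V_5V_1| = √((0)² + (-3)²) = √9 = 3
Perimeter = 7 + 17 + 15 + 6 + 3 = 48.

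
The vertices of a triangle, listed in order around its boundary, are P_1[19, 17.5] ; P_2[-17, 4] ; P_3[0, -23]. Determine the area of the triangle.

Cross-terms: 373.5, 391, 437  ⇒  Σ = 1201.5
Area = |Σ|/2 = 600.75.

600.75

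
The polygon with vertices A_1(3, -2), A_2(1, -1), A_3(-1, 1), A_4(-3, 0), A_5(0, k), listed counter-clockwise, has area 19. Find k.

-6

Write out the shoelace sum; only the two edges meeting at A_5 involve k:
2·Area = [((-3)·k − 0·0) + (0·(-2) − 3·k)] + 2
       = -6·k + 2 = 38
⇒ k = -6.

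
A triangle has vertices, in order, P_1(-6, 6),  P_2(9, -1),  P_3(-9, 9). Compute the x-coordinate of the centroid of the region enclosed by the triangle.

-2

Apply the shoelace formula. First the cross-terms c_i = x_i·y_{i+1} − x_{i+1}·y_i:
  -48, 72, 0  ⇒  2A = 24, A = 12.
Then Σ (x_i + x_{i+1})·c_i = -144, so x̄ = -144 / (6·12) = -2.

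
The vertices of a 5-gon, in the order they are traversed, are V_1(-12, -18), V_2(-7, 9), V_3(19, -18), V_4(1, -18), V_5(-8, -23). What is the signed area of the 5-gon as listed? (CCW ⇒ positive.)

-451

Apply the shoelace formula: 2A = Σ (x_i·y_{i+1} − x_{i+1}·y_i), indices taken mod 5.
V_1→V_2: (-12)(9) − (-7)(-18) = -234
V_2→V_3: (-7)(-18) − (19)(9) = -45
V_3→V_4: (19)(-18) − (1)(-18) = -324
V_4→V_5: (1)(-23) − (-8)(-18) = -167
V_5→V_1: (-8)(-18) − (-12)(-23) = -132
Σ = -902
Signed area = Σ/2 = -451 (negative ⇒ clockwise traversal).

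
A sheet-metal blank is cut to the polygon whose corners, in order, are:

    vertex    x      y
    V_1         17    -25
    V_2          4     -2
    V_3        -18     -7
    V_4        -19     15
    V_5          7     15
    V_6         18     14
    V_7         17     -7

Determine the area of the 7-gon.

816.5

Apply Gauss's area formula: 2A = Σ (x_i·y_{i+1} − x_{i+1}·y_i), indices taken mod 7.
Σ = (66) + (-64) + (-403) + (-390) + (-172) + (-364) + (-306) = -1633
Area = |Σ|/2 = 816.5.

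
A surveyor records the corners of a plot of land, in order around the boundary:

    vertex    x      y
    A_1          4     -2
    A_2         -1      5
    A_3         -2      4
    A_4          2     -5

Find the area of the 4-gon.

A_1→A_2: (4)(5) − (-1)(-2) = 18
A_2→A_3: (-1)(4) − (-2)(5) = 6
A_3→A_4: (-2)(-5) − (2)(4) = 2
A_4→A_1: (2)(-2) − (4)(-5) = 16
Σ = 42
Area = |Σ|/2 = 21.

21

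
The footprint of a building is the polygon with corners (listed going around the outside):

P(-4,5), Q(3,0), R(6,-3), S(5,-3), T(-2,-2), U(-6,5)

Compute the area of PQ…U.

37.5

Σ = (-15) + (-9) + (-3) + (-16) + (-22) + (-10) = -75
Area = |Σ|/2 = 37.5.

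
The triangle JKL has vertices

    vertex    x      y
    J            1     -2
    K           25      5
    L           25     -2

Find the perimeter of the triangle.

56

|JK| = √((24)² + (7)²) = √625 = 25
|KL| = √((0)² + (-7)²) = √49 = 7
|LJ| = √((-24)² + (0)²) = √576 = 24
Perimeter = 25 + 7 + 24 = 56.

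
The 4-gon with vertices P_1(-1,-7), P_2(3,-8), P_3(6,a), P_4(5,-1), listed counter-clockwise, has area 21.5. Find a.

Write out the shoelace sum; only the two edges meeting at P_3 involve a:
2·Area = [(3·a − 6·(-8)) + (6·(-1) − 5·a)] + -7
       = -2·a + 35 = 43
⇒ a = -4.

-4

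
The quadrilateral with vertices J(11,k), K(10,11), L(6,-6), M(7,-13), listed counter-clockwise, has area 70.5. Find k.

Write out the shoelace sum; only the two edges meeting at J involve k:
2·Area = [(7·k − 11·(-13)) + (11·11 − 10·k)] + -162
       = -3·k + 102 = 141
⇒ k = -13.

-13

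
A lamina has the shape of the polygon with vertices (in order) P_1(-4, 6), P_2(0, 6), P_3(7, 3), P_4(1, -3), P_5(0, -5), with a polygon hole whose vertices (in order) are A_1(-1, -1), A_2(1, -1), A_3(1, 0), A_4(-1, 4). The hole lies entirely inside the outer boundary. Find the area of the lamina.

51.5

Outer boundary:
Σ = (-24) + (-42) + (-24) + (-5) + (-20) = -115
Area = |Σ|/2 = 57.5.
Hole:
Apply Gauss's area formula: 2A = Σ (x_i·y_{i+1} − x_{i+1}·y_i), indices taken mod 4.
Cross-terms: 2, 1, 4, 5  ⇒  Σ = 12
Area = |Σ|/2 = 6.
Net area = 57.5 − 6 = 51.5.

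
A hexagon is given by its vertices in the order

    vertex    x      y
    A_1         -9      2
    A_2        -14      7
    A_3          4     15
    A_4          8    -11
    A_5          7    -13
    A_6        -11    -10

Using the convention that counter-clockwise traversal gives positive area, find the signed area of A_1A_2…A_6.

Apply the shoelace (surveyor's) formula: 2A = Σ (x_i·y_{i+1} − x_{i+1}·y_i), indices taken mod 6.
Σ = (-35) + (-238) + (-164) + (-27) + (-213) + (-112) = -789
Signed area = Σ/2 = -394.5 (negative ⇒ clockwise traversal).

-394.5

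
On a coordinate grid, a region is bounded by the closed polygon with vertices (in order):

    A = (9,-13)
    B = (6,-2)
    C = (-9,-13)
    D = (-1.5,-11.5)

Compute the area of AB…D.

85.5

Apply the surveyor's formula: 2A = Σ (x_i·y_{i+1} − x_{i+1}·y_i), indices taken mod 4.
A→B: (9)(-2) − (6)(-13) = 60
B→C: (6)(-13) − (-9)(-2) = -96
C→D: (-9)(-11.5) − (-1.5)(-13) = 84
D→A: (-1.5)(-13) − (9)(-11.5) = 123
Σ = 171
Area = |Σ|/2 = 85.5.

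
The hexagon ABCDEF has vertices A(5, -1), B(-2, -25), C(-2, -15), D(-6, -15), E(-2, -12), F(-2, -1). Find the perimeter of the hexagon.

62

|AB| = √((-7)² + (-24)²) = √625 = 25
|BC| = √((0)² + (10)²) = √100 = 10
|CD| = √((-4)² + (0)²) = √16 = 4
|DE| = √((4)² + (3)²) = √25 = 5
|EF| = √((0)² + (11)²) = √121 = 11
|FA| = √((7)² + (0)²) = √49 = 7
Perimeter = 25 + 10 + 4 + 5 + 11 + 7 = 62.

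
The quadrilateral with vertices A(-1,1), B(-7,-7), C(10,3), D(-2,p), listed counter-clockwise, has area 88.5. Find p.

The doubled signed area Σ (x_i y_{i+1} − x_{i+1} y_i) is linear in p.
With p=0 it equals 67; the coefficient of p is 11 (from the two edges through D).
So 11·p + 67 = 2·88.5 = 177 ⇒ p = 10.

10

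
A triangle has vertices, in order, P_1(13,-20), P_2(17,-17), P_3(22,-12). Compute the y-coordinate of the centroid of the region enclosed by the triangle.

-49/3

Apply Gauss's area formula. First the cross-terms c_i = x_i·y_{i+1} − x_{i+1}·y_i:
  119, 170, -284  ⇒  2A = 5, A = 2.5.
Then Σ (y_i + y_{i+1})·c_i = -245, so ȳ = -245 / (6·2.5) = -49/3.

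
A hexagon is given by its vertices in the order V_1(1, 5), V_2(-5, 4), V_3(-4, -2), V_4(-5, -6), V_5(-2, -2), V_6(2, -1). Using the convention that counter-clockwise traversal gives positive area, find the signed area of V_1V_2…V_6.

V_1→V_2: (1)(4) − (-5)(5) = 29
V_2→V_3: (-5)(-2) − (-4)(4) = 26
V_3→V_4: (-4)(-6) − (-5)(-2) = 14
V_4→V_5: (-5)(-2) − (-2)(-6) = -2
V_5→V_6: (-2)(-1) − (2)(-2) = 6
V_6→V_1: (2)(5) − (1)(-1) = 11
Σ = 84
Signed area = Σ/2 = 42 (positive ⇒ counter-clockwise traversal).

42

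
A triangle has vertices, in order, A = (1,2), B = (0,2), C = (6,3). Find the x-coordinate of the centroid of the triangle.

Apply the shoelace formula. First the cross-terms c_i = x_i·y_{i+1} − x_{i+1}·y_i:
  2, -12, 9  ⇒  2A = -1, A = -0.5.
Then Σ (x_i + x_{i+1})·c_i = -7, so x̄ = -7 / (6·(-0.5)) = 7/3.

7/3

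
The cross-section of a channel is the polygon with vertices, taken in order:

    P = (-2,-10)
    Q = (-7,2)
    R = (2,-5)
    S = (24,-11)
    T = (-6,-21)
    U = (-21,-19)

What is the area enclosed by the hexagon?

Apply Gauss's area formula: 2A = Σ (x_i·y_{i+1} − x_{i+1}·y_i), indices taken mod 6.
Σ = (-74) + (31) + (98) + (-570) + (-327) + (172) = -670
Area = |Σ|/2 = 335.

335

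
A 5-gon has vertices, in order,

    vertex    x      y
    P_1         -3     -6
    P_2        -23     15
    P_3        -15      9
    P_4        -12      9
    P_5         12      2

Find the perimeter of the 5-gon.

84

|P_1P_2| = √((-20)² + (21)²) = √841 = 29
|P_2P_3| = √((8)² + (-6)²) = √100 = 10
|P_3P_4| = √((3)² + (0)²) = √9 = 3
|P_4P_5| = √((24)² + (-7)²) = √625 = 25
|P_5P_1| = √((-15)² + (-8)²) = √289 = 17
Perimeter = 29 + 10 + 3 + 25 + 17 = 84.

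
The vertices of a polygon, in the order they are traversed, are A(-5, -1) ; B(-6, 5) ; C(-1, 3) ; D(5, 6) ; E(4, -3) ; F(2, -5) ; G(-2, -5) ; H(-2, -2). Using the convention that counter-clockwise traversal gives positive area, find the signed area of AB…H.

-76

Apply the shoelace formula: 2A = Σ (x_i·y_{i+1} − x_{i+1}·y_i), indices taken mod 8.
A→B: (-5)(5) − (-6)(-1) = -31
B→C: (-6)(3) − (-1)(5) = -13
C→D: (-1)(6) − (5)(3) = -21
D→E: (5)(-3) − (4)(6) = -39
E→F: (4)(-5) − (2)(-3) = -14
F→G: (2)(-5) − (-2)(-5) = -20
G→H: (-2)(-2) − (-2)(-5) = -6
H→A: (-2)(-1) − (-5)(-2) = -8
Σ = -152
Signed area = Σ/2 = -76 (negative ⇒ clockwise traversal).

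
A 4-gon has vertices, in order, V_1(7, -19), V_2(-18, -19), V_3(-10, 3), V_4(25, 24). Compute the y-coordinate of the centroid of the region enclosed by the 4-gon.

-238/117

Apply the shoelace (surveyor's) formula. First the cross-terms c_i = x_i·y_{i+1} − x_{i+1}·y_i:
  -475, -244, -315, -643  ⇒  2A = -1677, A = -838.5.
Then Σ (y_i + y_{i+1})·c_i = 10234, so ȳ = 10234 / (6·(-838.5)) = -238/117.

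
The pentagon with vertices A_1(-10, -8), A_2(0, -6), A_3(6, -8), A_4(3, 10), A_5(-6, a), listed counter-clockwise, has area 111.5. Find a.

-5

The doubled signed area Σ (x_i y_{i+1} − x_{i+1} y_i) is linear in a.
With a=0 it equals 288; the coefficient of a is 13 (from the two edges through A_5).
So 13·a + 288 = 2·111.5 = 223 ⇒ a = -5.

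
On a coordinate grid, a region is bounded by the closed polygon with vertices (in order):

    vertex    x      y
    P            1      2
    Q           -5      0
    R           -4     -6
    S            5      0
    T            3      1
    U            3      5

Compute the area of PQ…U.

P→Q: (1)(0) − (-5)(2) = 10
Q→R: (-5)(-6) − (-4)(0) = 30
R→S: (-4)(0) − (5)(-6) = 30
S→T: (5)(1) − (3)(0) = 5
T→U: (3)(5) − (3)(1) = 12
U→P: (3)(2) − (1)(5) = 1
Σ = 88
Area = |Σ|/2 = 44.

44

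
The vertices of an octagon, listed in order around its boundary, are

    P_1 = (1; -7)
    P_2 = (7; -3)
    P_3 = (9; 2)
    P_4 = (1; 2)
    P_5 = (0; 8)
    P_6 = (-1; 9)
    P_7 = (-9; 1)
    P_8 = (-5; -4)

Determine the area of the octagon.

Apply the surveyor's formula: 2A = Σ (x_i·y_{i+1} − x_{i+1}·y_i), indices taken mod 8.
Σ = (46) + (41) + (16) + (8) + (8) + (80) + (41) + (39) = 279
Area = |Σ|/2 = 139.5.

139.5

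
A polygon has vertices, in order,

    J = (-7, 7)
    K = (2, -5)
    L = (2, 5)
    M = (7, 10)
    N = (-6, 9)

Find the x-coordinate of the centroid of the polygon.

Apply the shoelace (surveyor's) formula. First the cross-terms c_i = x_i·y_{i+1} − x_{i+1}·y_i:
  21, 20, -15, 123, 21  ⇒  2A = 170, A = 85.
Then Σ (x_i + x_{i+1})·c_i = -310, so x̄ = -310 / (6·85) = -31/51.

-31/51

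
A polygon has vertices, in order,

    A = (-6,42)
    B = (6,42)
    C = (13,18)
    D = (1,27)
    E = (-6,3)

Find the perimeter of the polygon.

116

|AB| = √((12)² + (0)²) = √144 = 12
|BC| = √((7)² + (-24)²) = √625 = 25
|CD| = √((-12)² + (9)²) = √225 = 15
|DE| = √((-7)² + (-24)²) = √625 = 25
|EA| = √((0)² + (39)²) = √1521 = 39
Perimeter = 12 + 25 + 15 + 25 + 39 = 116.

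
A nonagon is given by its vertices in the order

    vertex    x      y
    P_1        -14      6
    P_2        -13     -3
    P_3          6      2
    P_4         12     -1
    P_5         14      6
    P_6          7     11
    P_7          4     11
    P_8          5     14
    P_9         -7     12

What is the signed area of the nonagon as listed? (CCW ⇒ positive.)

299

Apply the shoelace formula: 2A = Σ (x_i·y_{i+1} − x_{i+1}·y_i), indices taken mod 9.
Σ = (120) + (-8) + (-30) + (86) + (112) + (33) + (1) + (158) + (126) = 598
Signed area = Σ/2 = 299 (positive ⇒ counter-clockwise traversal).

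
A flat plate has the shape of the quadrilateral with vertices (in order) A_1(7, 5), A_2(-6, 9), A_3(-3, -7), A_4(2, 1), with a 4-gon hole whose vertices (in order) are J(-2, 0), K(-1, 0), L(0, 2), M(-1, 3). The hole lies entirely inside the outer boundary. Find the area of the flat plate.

85

Outer boundary:
Apply the surveyor's formula: 2A = Σ (x_i·y_{i+1} − x_{i+1}·y_i), indices taken mod 4.
Cross-terms: 93, 69, 11, 3  ⇒  Σ = 176
Area = |Σ|/2 = 88.
Hole:
Apply the shoelace (surveyor's) formula: 2A = Σ (x_i·y_{i+1} − x_{i+1}·y_i), indices taken mod 4.
Σ = (0) + (-2) + (2) + (6) = 6
Area = |Σ|/2 = 3.
Net area = 88 − 3 = 85.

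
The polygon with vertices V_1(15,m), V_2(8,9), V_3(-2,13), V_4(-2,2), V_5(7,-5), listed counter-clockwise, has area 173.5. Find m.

3

Write out the shoelace sum; only the two edges meeting at V_1 involve m:
2·Area = [(7·m − 15·(-5)) + (15·9 − 8·m)] + 140
       = -1·m + 350 = 347
⇒ m = 3.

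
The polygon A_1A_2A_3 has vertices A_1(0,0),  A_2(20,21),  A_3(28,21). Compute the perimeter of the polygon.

72

|A_1A_2| = √((20)² + (21)²) = √841 = 29
|A_2A_3| = √((8)² + (0)²) = √64 = 8
|A_3A_1| = √((-28)² + (-21)²) = √1225 = 35
Perimeter = 29 + 8 + 35 = 72.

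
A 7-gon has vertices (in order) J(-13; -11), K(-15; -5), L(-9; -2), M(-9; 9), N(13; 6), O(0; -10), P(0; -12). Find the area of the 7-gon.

335.5

J→K: (-13)(-5) − (-15)(-11) = -100
K→L: (-15)(-2) − (-9)(-5) = -15
L→M: (-9)(9) − (-9)(-2) = -99
M→N: (-9)(6) − (13)(9) = -171
N→O: (13)(-10) − (0)(6) = -130
O→P: (0)(-12) − (0)(-10) = 0
P→J: (0)(-11) − (-13)(-12) = -156
Σ = -671
Area = |Σ|/2 = 335.5.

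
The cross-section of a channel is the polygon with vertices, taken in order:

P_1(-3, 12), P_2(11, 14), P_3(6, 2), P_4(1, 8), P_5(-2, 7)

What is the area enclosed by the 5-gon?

Apply Gauss's area formula: 2A = Σ (x_i·y_{i+1} − x_{i+1}·y_i), indices taken mod 5.
Σ = (-174) + (-62) + (46) + (23) + (-3) = -170
Area = |Σ|/2 = 85.

85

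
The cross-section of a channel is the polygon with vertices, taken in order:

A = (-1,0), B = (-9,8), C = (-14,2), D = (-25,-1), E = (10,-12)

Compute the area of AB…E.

Apply Gauss's area formula: 2A = Σ (x_i·y_{i+1} − x_{i+1}·y_i), indices taken mod 5.
Cross-terms: -8, 94, 64, 310, -12  ⇒  Σ = 448
Area = |Σ|/2 = 224.

224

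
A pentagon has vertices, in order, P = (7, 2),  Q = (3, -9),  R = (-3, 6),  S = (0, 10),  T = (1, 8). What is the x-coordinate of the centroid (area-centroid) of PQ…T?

Apply the shoelace formula. First the cross-terms c_i = x_i·y_{i+1} − x_{i+1}·y_i:
  -69, -9, -30, -10, -54  ⇒  2A = -172, A = -86.
Then Σ (x_i + x_{i+1})·c_i = -1042, so x̄ = -1042 / (6·(-86)) = 521/258.

521/258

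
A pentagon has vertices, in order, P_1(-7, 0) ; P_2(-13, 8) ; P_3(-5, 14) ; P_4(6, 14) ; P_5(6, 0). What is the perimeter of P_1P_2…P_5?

58

|P_1P_2| = √((-6)² + (8)²) = √100 = 10
|P_2P_3| = √((8)² + (6)²) = √100 = 10
|P_3P_4| = √((11)² + (0)²) = √121 = 11
|P_4P_5| = √((0)² + (-14)²) = √196 = 14
|P_5P_1| = √((-13)² + (0)²) = √169 = 13
Perimeter = 10 + 10 + 11 + 14 + 13 = 58.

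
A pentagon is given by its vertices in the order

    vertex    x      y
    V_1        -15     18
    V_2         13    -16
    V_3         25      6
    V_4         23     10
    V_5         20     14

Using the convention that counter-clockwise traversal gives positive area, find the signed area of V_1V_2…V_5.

644

Apply the shoelace (surveyor's) formula: 2A = Σ (x_i·y_{i+1} − x_{i+1}·y_i), indices taken mod 5.
Cross-terms: 6, 478, 112, 122, 570  ⇒  Σ = 1288
Signed area = Σ/2 = 644 (positive ⇒ counter-clockwise traversal).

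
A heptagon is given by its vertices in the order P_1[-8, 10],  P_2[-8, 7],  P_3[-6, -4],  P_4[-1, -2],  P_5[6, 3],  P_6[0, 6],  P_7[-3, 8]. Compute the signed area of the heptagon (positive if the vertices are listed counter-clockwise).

P_1→P_2: (-8)(7) − (-8)(10) = 24
P_2→P_3: (-8)(-4) − (-6)(7) = 74
P_3→P_4: (-6)(-2) − (-1)(-4) = 8
P_4→P_5: (-1)(3) − (6)(-2) = 9
P_5→P_6: (6)(6) − (0)(3) = 36
P_6→P_7: (0)(8) − (-3)(6) = 18
P_7→P_1: (-3)(10) − (-8)(8) = 34
Σ = 203
Signed area = Σ/2 = 101.5 (positive ⇒ counter-clockwise traversal).

101.5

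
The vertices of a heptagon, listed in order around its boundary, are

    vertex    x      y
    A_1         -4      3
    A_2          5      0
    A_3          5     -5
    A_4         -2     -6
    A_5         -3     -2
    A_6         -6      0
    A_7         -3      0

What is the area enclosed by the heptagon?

Apply the surveyor's formula: 2A = Σ (x_i·y_{i+1} − x_{i+1}·y_i), indices taken mod 7.
A_1→A_2: (-4)(0) − (5)(3) = -15
A_2→A_3: (5)(-5) − (5)(0) = -25
A_3→A_4: (5)(-6) − (-2)(-5) = -40
A_4→A_5: (-2)(-2) − (-3)(-6) = -14
A_5→A_6: (-3)(0) − (-6)(-2) = -12
A_6→A_7: (-6)(0) − (-3)(0) = 0
A_7→A_1: (-3)(3) − (-4)(0) = -9
Σ = -115
Area = |Σ|/2 = 57.5.

57.5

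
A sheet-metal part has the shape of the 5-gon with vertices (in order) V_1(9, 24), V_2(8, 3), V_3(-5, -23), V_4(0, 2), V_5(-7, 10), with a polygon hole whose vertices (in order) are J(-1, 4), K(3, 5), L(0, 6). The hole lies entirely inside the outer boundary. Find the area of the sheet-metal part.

290.5

Outer boundary:
Apply Gauss's area formula: 2A = Σ (x_i·y_{i+1} − x_{i+1}·y_i), indices taken mod 5.
Σ = (-165) + (-169) + (-10) + (14) + (-258) = -588
Area = |Σ|/2 = 294.
Hole:
Apply Gauss's area formula: 2A = Σ (x_i·y_{i+1} − x_{i+1}·y_i), indices taken mod 3.
Σ = (-17) + (18) + (6) = 7
Area = |Σ|/2 = 3.5.
Net area = 294 − 3.5 = 290.5.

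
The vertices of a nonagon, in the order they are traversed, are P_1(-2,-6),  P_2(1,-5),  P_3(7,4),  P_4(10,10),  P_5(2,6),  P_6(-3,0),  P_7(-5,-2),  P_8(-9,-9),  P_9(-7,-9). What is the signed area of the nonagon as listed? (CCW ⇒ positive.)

109

Apply the shoelace (surveyor's) formula: 2A = Σ (x_i·y_{i+1} − x_{i+1}·y_i), indices taken mod 9.
Σ = (16) + (39) + (30) + (40) + (18) + (6) + (27) + (18) + (24) = 218
Signed area = Σ/2 = 109 (positive ⇒ counter-clockwise traversal).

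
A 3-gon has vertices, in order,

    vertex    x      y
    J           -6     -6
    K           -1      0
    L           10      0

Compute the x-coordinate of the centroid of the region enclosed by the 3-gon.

1

Apply Gauss's area formula. First the cross-terms c_i = x_i·y_{i+1} − x_{i+1}·y_i:
  -6, 0, -60  ⇒  2A = -66, A = -33.
Then Σ (x_i + x_{i+1})·c_i = -198, so x̄ = -198 / (6·(-33)) = 1.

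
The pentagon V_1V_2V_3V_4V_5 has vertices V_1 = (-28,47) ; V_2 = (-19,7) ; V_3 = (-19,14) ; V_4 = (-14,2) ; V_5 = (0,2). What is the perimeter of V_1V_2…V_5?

128

|V_1V_2| = √((9)² + (-40)²) = √1681 = 41
|V_2V_3| = √((0)² + (7)²) = √49 = 7
|V_3V_4| = √((5)² + (-12)²) = √169 = 13
|V_4V_5| = √((14)² + (0)²) = √196 = 14
|V_5V_1| = √((-28)² + (45)²) = √2809 = 53
Perimeter = 41 + 7 + 13 + 14 + 53 = 128.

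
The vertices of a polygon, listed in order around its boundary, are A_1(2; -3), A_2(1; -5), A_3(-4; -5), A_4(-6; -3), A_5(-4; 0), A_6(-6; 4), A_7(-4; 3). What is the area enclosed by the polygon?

Σ = (-7) + (-25) + (-18) + (-12) + (-16) + (-2) + (6) = -74
Area = |Σ|/2 = 37.

37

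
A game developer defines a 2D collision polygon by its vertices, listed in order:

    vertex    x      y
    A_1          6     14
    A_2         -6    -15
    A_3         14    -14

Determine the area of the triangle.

284

Σ = (-6) + (294) + (280) = 568
Area = |Σ|/2 = 284.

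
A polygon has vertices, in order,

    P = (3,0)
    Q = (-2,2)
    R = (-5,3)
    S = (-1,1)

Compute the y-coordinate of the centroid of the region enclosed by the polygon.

1.4

Apply the shoelace (surveyor's) formula. First the cross-terms c_i = x_i·y_{i+1} − x_{i+1}·y_i:
  6, 4, -2, -3  ⇒  2A = 5, A = 2.5.
Then Σ (y_i + y_{i+1})·c_i = 21, so ȳ = 21 / (6·2.5) = 1.4.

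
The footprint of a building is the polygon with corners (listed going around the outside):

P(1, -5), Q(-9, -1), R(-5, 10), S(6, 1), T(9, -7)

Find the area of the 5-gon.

Apply Gauss's area formula: 2A = Σ (x_i·y_{i+1} − x_{i+1}·y_i), indices taken mod 5.
P→Q: (1)(-1) − (-9)(-5) = -46
Q→R: (-9)(10) − (-5)(-1) = -95
R→S: (-5)(1) − (6)(10) = -65
S→T: (6)(-7) − (9)(1) = -51
T→P: (9)(-5) − (1)(-7) = -38
Σ = -295
Area = |Σ|/2 = 147.5.

147.5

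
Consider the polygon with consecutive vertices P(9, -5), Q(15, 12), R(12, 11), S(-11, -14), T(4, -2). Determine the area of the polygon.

116.5

Apply the shoelace formula: 2A = Σ (x_i·y_{i+1} − x_{i+1}·y_i), indices taken mod 5.
Cross-terms: 183, 21, -47, 78, -2  ⇒  Σ = 233
Area = |Σ|/2 = 116.5.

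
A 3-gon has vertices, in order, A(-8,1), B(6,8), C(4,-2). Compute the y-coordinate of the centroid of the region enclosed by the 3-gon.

7/3

Apply the surveyor's formula. First the cross-terms c_i = x_i·y_{i+1} − x_{i+1}·y_i:
  -70, -44, -12  ⇒  2A = -126, A = -63.
Then Σ (y_i + y_{i+1})·c_i = -882, so ȳ = -882 / (6·(-63)) = 7/3.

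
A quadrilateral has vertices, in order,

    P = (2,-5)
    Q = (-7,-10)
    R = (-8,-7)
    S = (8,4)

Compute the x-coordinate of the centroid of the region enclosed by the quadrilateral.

Apply the shoelace (surveyor's) formula. First the cross-terms c_i = x_i·y_{i+1} − x_{i+1}·y_i:
  -55, -31, 24, -48  ⇒  2A = -110, A = -55.
Then Σ (x_i + x_{i+1})·c_i = 260, so x̄ = 260 / (6·(-55)) = -26/33.

-26/33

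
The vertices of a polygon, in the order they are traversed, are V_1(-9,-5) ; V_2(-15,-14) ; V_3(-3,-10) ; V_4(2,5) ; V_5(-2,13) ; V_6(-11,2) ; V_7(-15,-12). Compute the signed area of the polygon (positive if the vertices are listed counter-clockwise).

234

Apply the surveyor's formula: 2A = Σ (x_i·y_{i+1} − x_{i+1}·y_i), indices taken mod 7.
Cross-terms: 51, 108, 5, 36, 139, 162, -33  ⇒  Σ = 468
Signed area = Σ/2 = 234 (positive ⇒ counter-clockwise traversal).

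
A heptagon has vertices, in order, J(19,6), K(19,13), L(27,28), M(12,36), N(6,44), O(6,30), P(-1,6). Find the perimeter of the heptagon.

|JK| = √((0)² + (7)²) = √49 = 7
|KL| = √((8)² + (15)²) = √289 = 17
|LM| = √((-15)² + (8)²) = √289 = 17
|MN| = √((-6)² + (8)²) = √100 = 10
|NO| = √((0)² + (-14)²) = √196 = 14
|OP| = √((-7)² + (-24)²) = √625 = 25
|PJ| = √((20)² + (0)²) = √400 = 20
Perimeter = 7 + 17 + 17 + 10 + 14 + 25 + 20 = 110.

110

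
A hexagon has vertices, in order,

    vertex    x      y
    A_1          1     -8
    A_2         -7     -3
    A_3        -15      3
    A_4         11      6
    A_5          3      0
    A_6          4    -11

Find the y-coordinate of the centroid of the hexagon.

Apply Gauss's area formula. First the cross-terms c_i = x_i·y_{i+1} − x_{i+1}·y_i:
  -59, -66, -123, -18, -33, -21  ⇒  2A = -320, A = -160.
Then Σ (y_i + y_{i+1})·c_i = 196, so ȳ = 196 / (6·(-160)) = -49/240.

-49/240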